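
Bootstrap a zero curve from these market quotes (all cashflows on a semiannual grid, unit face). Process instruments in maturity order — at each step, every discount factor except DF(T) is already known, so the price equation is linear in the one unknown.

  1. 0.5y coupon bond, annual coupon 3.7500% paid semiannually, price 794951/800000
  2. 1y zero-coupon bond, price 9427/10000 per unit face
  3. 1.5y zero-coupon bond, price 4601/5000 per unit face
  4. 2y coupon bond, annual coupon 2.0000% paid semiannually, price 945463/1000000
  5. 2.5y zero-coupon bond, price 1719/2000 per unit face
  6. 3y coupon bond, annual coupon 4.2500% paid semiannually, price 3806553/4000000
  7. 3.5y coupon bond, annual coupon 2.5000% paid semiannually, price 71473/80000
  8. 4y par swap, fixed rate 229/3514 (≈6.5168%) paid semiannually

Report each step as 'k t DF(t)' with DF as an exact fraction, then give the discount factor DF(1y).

1 1/2 4877/5000
2 1 9427/10000
3 3/2 4601/5000
4 2 227/250
5 5/2 1719/2000
6 3 209/250
7 7/2 1019/1250
8 4 771/1000
DF(1y) = 9427/10000 ≈ 0.942700

step 1 [0.5y] bond c/2=3/160: DF=(794951/800000 − 3/160·(0))/(1+3/160) = 4877/5000 ≈ 0.975400
step 2 [1y] zero: DF = P = 9427/10000 ≈ 0.942700
step 3 [1.5y] zero: DF = P = 4601/5000 ≈ 0.920200
step 4 [2y] bond c/2=1/100: DF=(945463/1000000 − 1/100·(0.975400+0.942700+0.920200))/(1+1/100) = 227/250 ≈ 0.908000
step 5 [2.5y] zero: DF = P = 1719/2000 ≈ 0.859500
step 6 [3y] bond c/2=17/800: DF=(3806553/4000000 − 17/800·(0.975400+0.942700+0.920200+0.908000+0.859500))/(1+17/800) = 209/250 ≈ 0.836000
step 7 [3.5y] bond c/2=1/80: DF=(71473/80000 − 1/80·(0.975400+0.942700+0.920200+0.908000+0.859500+0.836000))/(1+1/80) = 1019/1250 ≈ 0.815200
step 8 [4y] swap r/2=229/7028: DF=(1 − 229/7028·(0.975400+0.942700+0.920200+0.908000+0.859500+0.836000+0.815200))/(1+229/7028) = 771/1000 ≈ 0.771000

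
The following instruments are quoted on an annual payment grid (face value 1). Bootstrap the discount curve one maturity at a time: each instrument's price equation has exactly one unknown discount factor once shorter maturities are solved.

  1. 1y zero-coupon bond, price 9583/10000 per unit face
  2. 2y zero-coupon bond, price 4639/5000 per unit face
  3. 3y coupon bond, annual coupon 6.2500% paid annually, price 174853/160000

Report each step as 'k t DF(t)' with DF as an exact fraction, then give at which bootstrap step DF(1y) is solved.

1 1 9583/10000
2 2 4639/5000
3 3 1147/1250
DF(1y) is solved at step 1

step 1 [1y] zero: DF = P = 9583/10000 ≈ 0.958300
step 2 [2y] zero: DF = P = 4639/5000 ≈ 0.927800
step 3 [3y] bond c/1=1/16: DF=(174853/160000 − 1/16·(0.958300+0.927800))/(1+1/16) = 1147/1250 ≈ 0.917600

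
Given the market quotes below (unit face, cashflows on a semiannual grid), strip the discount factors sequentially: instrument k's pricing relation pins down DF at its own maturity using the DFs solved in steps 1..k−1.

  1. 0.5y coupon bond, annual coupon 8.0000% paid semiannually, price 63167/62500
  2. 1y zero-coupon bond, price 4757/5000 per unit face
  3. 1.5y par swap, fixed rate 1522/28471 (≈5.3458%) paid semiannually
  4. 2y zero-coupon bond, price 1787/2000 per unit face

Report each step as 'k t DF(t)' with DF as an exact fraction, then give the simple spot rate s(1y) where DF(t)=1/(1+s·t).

step 1 [0.5y] bond c/2=1/25: DF=(63167/62500 − 1/25·(0))/(1+1/25) = 4859/5000 ≈ 0.971800
step 2 [1y] zero: DF = P = 4757/5000 ≈ 0.951400
step 3 [1.5y] swap r/2=761/28471: DF=(1 − 761/28471·(0.971800+0.951400))/(1+761/28471) = 9239/10000 ≈ 0.923900
step 4 [2y] zero: DF = P = 1787/2000 ≈ 0.893500

1 1/2 4859/5000
2 1 4757/5000
3 3/2 9239/10000
4 2 1787/2000
s(1y) = (1/(4757/5000) − 1)/(1) = 243/4757 ≈ 5.1083%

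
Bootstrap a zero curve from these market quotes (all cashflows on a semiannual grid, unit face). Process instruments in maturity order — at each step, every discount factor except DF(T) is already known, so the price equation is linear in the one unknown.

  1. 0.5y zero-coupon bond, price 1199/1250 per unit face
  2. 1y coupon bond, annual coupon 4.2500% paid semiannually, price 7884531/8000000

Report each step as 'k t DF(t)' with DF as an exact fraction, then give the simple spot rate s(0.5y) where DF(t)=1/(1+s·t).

1 1/2 1199/1250
2 1 9451/10000
s(0.5y) = (1/(1199/1250) − 1)/(1/2) = 102/1199 ≈ 8.5071%

step 1 [0.5y] zero: DF = P = 1199/1250 ≈ 0.959200
step 2 [1y] bond c/2=17/800: DF=(7884531/8000000 − 17/800·(0.959200))/(1+17/800) = 9451/10000 ≈ 0.945100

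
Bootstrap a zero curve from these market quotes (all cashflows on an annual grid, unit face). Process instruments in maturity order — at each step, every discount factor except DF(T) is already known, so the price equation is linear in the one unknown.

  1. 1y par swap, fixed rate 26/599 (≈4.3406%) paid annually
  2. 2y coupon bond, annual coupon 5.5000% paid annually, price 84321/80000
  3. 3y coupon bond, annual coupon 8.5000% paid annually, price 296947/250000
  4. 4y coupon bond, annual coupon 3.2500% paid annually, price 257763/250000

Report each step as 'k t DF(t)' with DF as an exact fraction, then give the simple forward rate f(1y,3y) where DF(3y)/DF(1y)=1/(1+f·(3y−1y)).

1 1 599/625
2 2 9491/10000
3 3 9453/10000
4 4 568/625
f(1y,3y) = ((599/625)/(9453/10000) − 1)/(2) = 131/18906 ≈ 0.6929%

step 1 [1y] swap r/1=26/599: DF=(1 − 26/599·(0))/(1+26/599) = 599/625 ≈ 0.958400
step 2 [2y] bond c/1=11/200: DF=(84321/80000 − 11/200·(0.958400))/(1+11/200) = 9491/10000 ≈ 0.949100
step 3 [3y] bond c/1=17/200: DF=(296947/250000 − 17/200·(0.958400+0.949100))/(1+17/200) = 9453/10000 ≈ 0.945300
step 4 [4y] bond c/1=13/400: DF=(257763/250000 − 13/400·(0.958400+0.949100+0.945300))/(1+13/400) = 568/625 ≈ 0.908800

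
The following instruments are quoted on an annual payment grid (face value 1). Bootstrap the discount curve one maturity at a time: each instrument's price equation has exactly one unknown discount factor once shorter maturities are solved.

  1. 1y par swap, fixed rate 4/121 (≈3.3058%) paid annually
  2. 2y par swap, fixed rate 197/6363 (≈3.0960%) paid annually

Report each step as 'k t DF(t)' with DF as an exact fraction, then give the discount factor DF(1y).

step 1 [1y] swap r/1=4/121: DF=(1 − 4/121·(0))/(1+4/121) = 121/125 ≈ 0.968000
step 2 [2y] swap r/1=197/6363: DF=(1 − 197/6363·(0.968000))/(1+197/6363) = 9409/10000 ≈ 0.940900

1 1 121/125
2 2 9409/10000
DF(1y) = 121/125 ≈ 0.968000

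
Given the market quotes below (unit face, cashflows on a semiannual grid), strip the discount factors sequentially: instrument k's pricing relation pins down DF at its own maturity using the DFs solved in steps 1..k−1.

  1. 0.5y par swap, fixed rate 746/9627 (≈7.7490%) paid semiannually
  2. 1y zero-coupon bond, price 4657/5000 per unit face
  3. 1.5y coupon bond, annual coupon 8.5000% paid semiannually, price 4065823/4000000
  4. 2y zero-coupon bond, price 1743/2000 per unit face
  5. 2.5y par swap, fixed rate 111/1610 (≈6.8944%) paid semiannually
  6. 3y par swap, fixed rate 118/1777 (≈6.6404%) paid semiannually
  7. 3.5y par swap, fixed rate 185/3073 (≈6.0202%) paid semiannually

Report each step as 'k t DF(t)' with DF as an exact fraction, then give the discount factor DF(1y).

step 1 [0.5y] swap r/2=373/9627: DF=(1 − 373/9627·(0))/(1+373/9627) = 9627/10000 ≈ 0.962700
step 2 [1y] zero: DF = P = 4657/5000 ≈ 0.931400
step 3 [1.5y] bond c/2=17/400: DF=(4065823/4000000 − 17/400·(0.962700+0.931400))/(1+17/400) = 4489/5000 ≈ 0.897800
step 4 [2y] zero: DF = P = 1743/2000 ≈ 0.871500
step 5 [2.5y] swap r/2=111/3220: DF=(1 − 111/3220·(0.962700+0.931400+0.897800+0.871500))/(1+111/3220) = 4223/5000 ≈ 0.844600
step 6 [3y] swap r/2=59/1777: DF=(1 − 59/1777·(0.962700+0.931400+0.897800+0.871500+0.844600))/(1+59/1777) = 823/1000 ≈ 0.823000
step 7 [3.5y] swap r/2=185/6146: DF=(1 − 185/6146·(0.962700+0.931400+0.897800+0.871500+0.844600+0.823000))/(1+185/6146) = 163/200 ≈ 0.815000

1 1/2 9627/10000
2 1 4657/5000
3 3/2 4489/5000
4 2 1743/2000
5 5/2 4223/5000
6 3 823/1000
7 7/2 163/200
DF(1y) = 4657/5000 ≈ 0.931400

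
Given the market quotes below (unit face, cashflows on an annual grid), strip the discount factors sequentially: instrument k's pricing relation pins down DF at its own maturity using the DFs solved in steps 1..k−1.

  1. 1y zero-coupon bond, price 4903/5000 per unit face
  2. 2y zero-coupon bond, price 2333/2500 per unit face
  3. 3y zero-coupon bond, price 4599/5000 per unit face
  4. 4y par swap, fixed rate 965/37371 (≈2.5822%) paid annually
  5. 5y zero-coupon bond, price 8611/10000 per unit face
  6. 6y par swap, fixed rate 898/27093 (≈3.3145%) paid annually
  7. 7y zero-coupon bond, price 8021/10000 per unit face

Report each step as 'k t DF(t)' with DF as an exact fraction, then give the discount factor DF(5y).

1 1 4903/5000
2 2 2333/2500
3 3 4599/5000
4 4 1807/2000
5 5 8611/10000
6 6 2051/2500
7 7 8021/10000
DF(5y) = 8611/10000 ≈ 0.861100

step 1 [1y] zero: DF = P = 4903/5000 ≈ 0.980600
step 2 [2y] zero: DF = P = 2333/2500 ≈ 0.933200
step 3 [3y] zero: DF = P = 4599/5000 ≈ 0.919800
step 4 [4y] swap r/1=965/37371: DF=(1 − 965/37371·(0.980600+0.933200+0.919800))/(1+965/37371) = 1807/2000 ≈ 0.903500
step 5 [5y] zero: DF = P = 8611/10000 ≈ 0.861100
step 6 [6y] swap r/1=898/27093: DF=(1 − 898/27093·(0.980600+0.933200+0.919800+0.903500+0.861100))/(1+898/27093) = 2051/2500 ≈ 0.820400
step 7 [7y] zero: DF = P = 8021/10000 ≈ 0.802100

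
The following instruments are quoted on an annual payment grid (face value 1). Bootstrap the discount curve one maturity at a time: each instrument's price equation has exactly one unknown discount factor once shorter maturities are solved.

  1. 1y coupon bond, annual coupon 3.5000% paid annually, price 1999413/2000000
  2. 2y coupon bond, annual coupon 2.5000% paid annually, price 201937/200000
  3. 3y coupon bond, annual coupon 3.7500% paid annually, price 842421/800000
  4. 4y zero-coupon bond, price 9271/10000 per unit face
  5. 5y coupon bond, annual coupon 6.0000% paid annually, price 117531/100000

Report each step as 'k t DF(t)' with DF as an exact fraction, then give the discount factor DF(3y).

step 1 [1y] bond c/1=7/200: DF=(1999413/2000000 − 7/200·(0))/(1+7/200) = 9659/10000 ≈ 0.965900
step 2 [2y] bond c/1=1/40: DF=(201937/200000 − 1/40·(0.965900))/(1+1/40) = 1923/2000 ≈ 0.961500
step 3 [3y] bond c/1=3/80: DF=(842421/800000 − 3/80·(0.965900+0.961500))/(1+3/80) = 9453/10000 ≈ 0.945300
step 4 [4y] zero: DF = P = 9271/10000 ≈ 0.927100
step 5 [5y] bond c/1=3/50: DF=(117531/100000 − 3/50·(0.965900+0.961500+0.945300+0.927100))/(1+3/50) = 8937/10000 ≈ 0.893700

1 1 9659/10000
2 2 1923/2000
3 3 9453/10000
4 4 9271/10000
5 5 8937/10000
DF(3y) = 9453/10000 ≈ 0.945300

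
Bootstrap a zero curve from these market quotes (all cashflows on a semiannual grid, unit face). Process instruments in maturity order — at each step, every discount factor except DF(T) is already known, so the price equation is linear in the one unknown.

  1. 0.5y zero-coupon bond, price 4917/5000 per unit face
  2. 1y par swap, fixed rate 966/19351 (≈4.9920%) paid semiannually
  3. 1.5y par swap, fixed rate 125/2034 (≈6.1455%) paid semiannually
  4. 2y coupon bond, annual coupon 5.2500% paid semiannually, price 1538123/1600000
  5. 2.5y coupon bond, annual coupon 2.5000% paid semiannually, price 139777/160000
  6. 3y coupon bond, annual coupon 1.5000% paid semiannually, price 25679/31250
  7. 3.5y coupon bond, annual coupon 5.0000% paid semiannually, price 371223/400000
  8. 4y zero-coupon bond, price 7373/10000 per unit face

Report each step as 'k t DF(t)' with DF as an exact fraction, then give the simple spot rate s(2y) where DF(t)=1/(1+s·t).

step 1 [0.5y] zero: DF = P = 4917/5000 ≈ 0.983400
step 2 [1y] swap r/2=483/19351: DF=(1 − 483/19351·(0.983400))/(1+483/19351) = 9517/10000 ≈ 0.951700
step 3 [1.5y] swap r/2=125/4068: DF=(1 − 125/4068·(0.983400+0.951700))/(1+125/4068) = 73/80 ≈ 0.912500
step 4 [2y] bond c/2=21/800: DF=(1538123/1600000 − 21/800·(0.983400+0.951700+0.912500))/(1+21/800) = 8639/10000 ≈ 0.863900
step 5 [2.5y] bond c/2=1/80: DF=(139777/160000 − 1/80·(0.983400+0.951700+0.912500+0.863900))/(1+1/80) = 817/1000 ≈ 0.817000
step 6 [3y] bond c/2=3/400: DF=(25679/31250 − 3/400·(0.983400+0.951700+0.912500+0.863900+0.817000))/(1+3/400) = 7819/10000 ≈ 0.781900
step 7 [3.5y] bond c/2=1/40: DF=(371223/400000 − 1/40·(0.983400+0.951700+0.912500+0.863900+0.817000+0.781900))/(1+1/40) = 7759/10000 ≈ 0.775900
step 8 [4y] zero: DF = P = 7373/10000 ≈ 0.737300

1 1/2 4917/5000
2 1 9517/10000
3 3/2 73/80
4 2 8639/10000
5 5/2 817/1000
6 3 7819/10000
7 7/2 7759/10000
8 4 7373/10000
s(2y) = (1/(8639/10000) − 1)/(2) = 1361/17278 ≈ 7.8771%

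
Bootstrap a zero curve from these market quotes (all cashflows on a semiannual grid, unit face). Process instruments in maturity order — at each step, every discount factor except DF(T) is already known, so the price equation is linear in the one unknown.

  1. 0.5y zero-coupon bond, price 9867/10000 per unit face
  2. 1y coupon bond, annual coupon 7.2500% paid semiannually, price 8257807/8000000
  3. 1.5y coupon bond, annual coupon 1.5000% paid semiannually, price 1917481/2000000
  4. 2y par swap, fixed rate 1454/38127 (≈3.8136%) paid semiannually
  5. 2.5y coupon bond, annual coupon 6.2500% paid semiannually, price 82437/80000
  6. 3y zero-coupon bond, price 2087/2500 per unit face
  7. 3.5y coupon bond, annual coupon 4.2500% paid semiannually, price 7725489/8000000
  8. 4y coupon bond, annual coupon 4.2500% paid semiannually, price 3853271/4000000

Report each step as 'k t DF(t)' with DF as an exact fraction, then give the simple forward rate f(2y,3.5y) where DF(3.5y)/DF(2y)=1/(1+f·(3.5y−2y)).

1 1/2 9867/10000
2 1 601/625
3 3/2 9371/10000
4 2 9273/10000
5 5/2 8837/10000
6 3 2087/2500
7 7/2 1661/2000
8 4 8109/10000
f(2y,3.5y) = ((9273/10000)/(1661/2000) − 1)/(3/2) = 176/2265 ≈ 7.7704%

step 1 [0.5y] zero: DF = P = 9867/10000 ≈ 0.986700
step 2 [1y] bond c/2=29/800: DF=(8257807/8000000 − 29/800·(0.986700))/(1+29/800) = 601/625 ≈ 0.961600
step 3 [1.5y] bond c/2=3/400: DF=(1917481/2000000 − 3/400·(0.986700+0.961600))/(1+3/400) = 9371/10000 ≈ 0.937100
step 4 [2y] swap r/2=727/38127: DF=(1 − 727/38127·(0.986700+0.961600+0.937100))/(1+727/38127) = 9273/10000 ≈ 0.927300
step 5 [2.5y] bond c/2=1/32: DF=(82437/80000 − 1/32·(0.986700+0.961600+0.937100+0.927300))/(1+1/32) = 8837/10000 ≈ 0.883700
step 6 [3y] zero: DF = P = 2087/2500 ≈ 0.834800
step 7 [3.5y] bond c/2=17/800: DF=(7725489/8000000 − 17/800·(0.986700+0.961600+0.937100+0.927300+0.883700+0.834800))/(1+17/800) = 1661/2000 ≈ 0.830500
step 8 [4y] bond c/2=17/800: DF=(3853271/4000000 − 17/800·(0.986700+0.961600+0.937100+0.927300+0.883700+0.834800+0.830500))/(1+17/800) = 8109/10000 ≈ 0.810900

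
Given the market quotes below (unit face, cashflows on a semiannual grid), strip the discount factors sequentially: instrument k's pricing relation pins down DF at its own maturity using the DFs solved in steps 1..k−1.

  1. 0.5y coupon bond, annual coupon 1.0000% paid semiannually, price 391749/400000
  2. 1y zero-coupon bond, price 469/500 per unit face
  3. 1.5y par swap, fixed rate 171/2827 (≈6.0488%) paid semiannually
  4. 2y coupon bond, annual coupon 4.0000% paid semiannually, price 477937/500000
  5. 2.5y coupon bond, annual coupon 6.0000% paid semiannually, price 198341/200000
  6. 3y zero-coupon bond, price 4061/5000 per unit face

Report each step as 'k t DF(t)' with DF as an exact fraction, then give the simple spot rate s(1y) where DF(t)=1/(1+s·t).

1 1/2 1949/2000
2 1 469/500
3 3/2 1829/2000
4 2 8817/10000
5 5/2 2137/2500
6 3 4061/5000
s(1y) = (1/(469/500) − 1)/(1) = 31/469 ≈ 6.6098%

step 1 [0.5y] bond c/2=1/200: DF=(391749/400000 − 1/200·(0))/(1+1/200) = 1949/2000 ≈ 0.974500
step 2 [1y] zero: DF = P = 469/500 ≈ 0.938000
step 3 [1.5y] swap r/2=171/5654: DF=(1 − 171/5654·(0.974500+0.938000))/(1+171/5654) = 1829/2000 ≈ 0.914500
step 4 [2y] bond c/2=1/50: DF=(477937/500000 − 1/50·(0.974500+0.938000+0.914500))/(1+1/50) = 8817/10000 ≈ 0.881700
step 5 [2.5y] bond c/2=3/100: DF=(198341/200000 − 3/100·(0.974500+0.938000+0.914500+0.881700))/(1+3/100) = 2137/2500 ≈ 0.854800
step 6 [3y] zero: DF = P = 4061/5000 ≈ 0.812200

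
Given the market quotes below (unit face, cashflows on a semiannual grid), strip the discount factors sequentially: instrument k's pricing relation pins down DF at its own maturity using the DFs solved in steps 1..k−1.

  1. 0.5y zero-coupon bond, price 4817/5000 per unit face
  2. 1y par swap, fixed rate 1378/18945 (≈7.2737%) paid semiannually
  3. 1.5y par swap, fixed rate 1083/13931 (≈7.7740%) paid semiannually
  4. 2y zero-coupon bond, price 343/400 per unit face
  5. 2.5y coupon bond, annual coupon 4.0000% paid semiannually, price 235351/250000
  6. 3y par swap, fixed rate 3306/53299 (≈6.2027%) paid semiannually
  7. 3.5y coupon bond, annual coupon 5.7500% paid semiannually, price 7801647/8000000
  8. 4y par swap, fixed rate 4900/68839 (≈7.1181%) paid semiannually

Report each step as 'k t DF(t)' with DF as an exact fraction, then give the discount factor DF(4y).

1 1/2 4817/5000
2 1 9311/10000
3 3/2 8917/10000
4 2 343/400
5 5/2 1703/2000
6 3 8347/10000
7 7/2 799/1000
8 4 151/200
DF(4y) = 151/200 ≈ 0.755000

step 1 [0.5y] zero: DF = P = 4817/5000 ≈ 0.963400
step 2 [1y] swap r/2=689/18945: DF=(1 − 689/18945·(0.963400))/(1+689/18945) = 9311/10000 ≈ 0.931100
step 3 [1.5y] swap r/2=1083/27862: DF=(1 − 1083/27862·(0.963400+0.931100))/(1+1083/27862) = 8917/10000 ≈ 0.891700
step 4 [2y] zero: DF = P = 343/400 ≈ 0.857500
step 5 [2.5y] bond c/2=1/50: DF=(235351/250000 − 1/50·(0.963400+0.931100+0.891700+0.857500))/(1+1/50) = 1703/2000 ≈ 0.851500
step 6 [3y] swap r/2=1653/53299: DF=(1 − 1653/53299·(0.963400+0.931100+0.891700+0.857500+0.851500))/(1+1653/53299) = 8347/10000 ≈ 0.834700
step 7 [3.5y] bond c/2=23/800: DF=(7801647/8000000 − 23/800·(0.963400+0.931100+0.891700+0.857500+0.851500+0.834700))/(1+23/800) = 799/1000 ≈ 0.799000
step 8 [4y] swap r/2=2450/68839: DF=(1 − 2450/68839·(0.963400+0.931100+0.891700+0.857500+0.851500+0.834700+0.799000))/(1+2450/68839) = 151/200 ≈ 0.755000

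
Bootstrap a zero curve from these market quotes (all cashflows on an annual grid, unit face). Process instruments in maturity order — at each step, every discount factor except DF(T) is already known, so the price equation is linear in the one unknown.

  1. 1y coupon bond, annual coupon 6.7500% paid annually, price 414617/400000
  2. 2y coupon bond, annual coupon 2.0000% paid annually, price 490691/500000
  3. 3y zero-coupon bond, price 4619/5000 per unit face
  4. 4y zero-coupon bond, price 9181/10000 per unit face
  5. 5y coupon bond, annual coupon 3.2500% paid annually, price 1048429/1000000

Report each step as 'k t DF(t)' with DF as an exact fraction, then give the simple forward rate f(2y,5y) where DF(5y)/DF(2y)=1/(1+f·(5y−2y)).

1 1 971/1000
2 2 9431/10000
3 3 4619/5000
4 4 9181/10000
5 5 2243/2500
f(2y,5y) = ((9431/10000)/(2243/2500) − 1)/(3) = 153/8972 ≈ 1.7053%

step 1 [1y] bond c/1=27/400: DF=(414617/400000 − 27/400·(0))/(1+27/400) = 971/1000 ≈ 0.971000
step 2 [2y] bond c/1=1/50: DF=(490691/500000 − 1/50·(0.971000))/(1+1/50) = 9431/10000 ≈ 0.943100
step 3 [3y] zero: DF = P = 4619/5000 ≈ 0.923800
step 4 [4y] zero: DF = P = 9181/10000 ≈ 0.918100
step 5 [5y] bond c/1=13/400: DF=(1048429/1000000 − 13/400·(0.971000+0.943100+0.923800+0.918100))/(1+13/400) = 2243/2500 ≈ 0.897200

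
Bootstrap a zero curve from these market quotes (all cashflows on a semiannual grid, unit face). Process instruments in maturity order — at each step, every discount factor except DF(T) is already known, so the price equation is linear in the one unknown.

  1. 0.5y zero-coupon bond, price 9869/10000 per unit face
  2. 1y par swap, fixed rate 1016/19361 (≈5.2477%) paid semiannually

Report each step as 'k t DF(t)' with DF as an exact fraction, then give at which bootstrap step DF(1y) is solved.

step 1 [0.5y] zero: DF = P = 9869/10000 ≈ 0.986900
step 2 [1y] swap r/2=508/19361: DF=(1 − 508/19361·(0.986900))/(1+508/19361) = 2373/2500 ≈ 0.949200

1 1/2 9869/10000
2 1 2373/2500
DF(1y) is solved at step 2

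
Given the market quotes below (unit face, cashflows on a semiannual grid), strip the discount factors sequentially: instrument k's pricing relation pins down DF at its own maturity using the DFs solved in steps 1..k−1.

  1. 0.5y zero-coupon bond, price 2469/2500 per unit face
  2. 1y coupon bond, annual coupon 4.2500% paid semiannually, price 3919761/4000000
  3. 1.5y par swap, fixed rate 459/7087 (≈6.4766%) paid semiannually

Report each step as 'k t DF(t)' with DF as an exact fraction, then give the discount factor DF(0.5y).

step 1 [0.5y] zero: DF = P = 2469/2500 ≈ 0.987600
step 2 [1y] bond c/2=17/800: DF=(3919761/4000000 − 17/800·(0.987600))/(1+17/800) = 939/1000 ≈ 0.939000
step 3 [1.5y] swap r/2=459/14174: DF=(1 − 459/14174·(0.987600+0.939000))/(1+459/14174) = 4541/5000 ≈ 0.908200

1 1/2 2469/2500
2 1 939/1000
3 3/2 4541/5000
DF(0.5y) = 2469/2500 ≈ 0.987600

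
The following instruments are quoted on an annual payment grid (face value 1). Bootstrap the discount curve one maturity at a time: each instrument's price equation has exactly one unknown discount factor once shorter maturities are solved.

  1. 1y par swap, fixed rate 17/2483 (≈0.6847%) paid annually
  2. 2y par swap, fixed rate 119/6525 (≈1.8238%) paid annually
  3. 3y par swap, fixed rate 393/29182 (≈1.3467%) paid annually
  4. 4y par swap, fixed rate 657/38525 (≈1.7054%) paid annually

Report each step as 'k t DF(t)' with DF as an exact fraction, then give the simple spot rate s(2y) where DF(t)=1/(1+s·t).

step 1 [1y] swap r/1=17/2483: DF=(1 − 17/2483·(0))/(1+17/2483) = 2483/2500 ≈ 0.993200
step 2 [2y] swap r/1=119/6525: DF=(1 − 119/6525·(0.993200))/(1+119/6525) = 9643/10000 ≈ 0.964300
step 3 [3y] swap r/1=393/29182: DF=(1 − 393/29182·(0.993200+0.964300))/(1+393/29182) = 9607/10000 ≈ 0.960700
step 4 [4y] swap r/1=657/38525: DF=(1 − 657/38525·(0.993200+0.964300+0.960700))/(1+657/38525) = 9343/10000 ≈ 0.934300

1 1 2483/2500
2 2 9643/10000
3 3 9607/10000
4 4 9343/10000
s(2y) = (1/(9643/10000) − 1)/(2) = 357/19286 ≈ 1.8511%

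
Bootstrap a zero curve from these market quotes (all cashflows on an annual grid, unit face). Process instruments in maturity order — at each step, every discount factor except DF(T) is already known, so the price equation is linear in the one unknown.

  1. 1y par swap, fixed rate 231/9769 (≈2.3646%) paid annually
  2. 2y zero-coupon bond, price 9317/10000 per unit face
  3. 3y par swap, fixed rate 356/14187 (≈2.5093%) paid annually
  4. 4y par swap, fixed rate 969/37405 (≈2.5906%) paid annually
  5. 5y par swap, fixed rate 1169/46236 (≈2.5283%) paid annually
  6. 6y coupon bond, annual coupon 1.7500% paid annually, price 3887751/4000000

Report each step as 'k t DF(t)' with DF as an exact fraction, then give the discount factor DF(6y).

1 1 9769/10000
2 2 9317/10000
3 3 1161/1250
4 4 9031/10000
5 5 8831/10000
6 6 8757/10000
DF(6y) = 8757/10000 ≈ 0.875700

step 1 [1y] swap r/1=231/9769: DF=(1 − 231/9769·(0))/(1+231/9769) = 9769/10000 ≈ 0.976900
step 2 [2y] zero: DF = P = 9317/10000 ≈ 0.931700
step 3 [3y] swap r/1=356/14187: DF=(1 − 356/14187·(0.976900+0.931700))/(1+356/14187) = 1161/1250 ≈ 0.928800
step 4 [4y] swap r/1=969/37405: DF=(1 − 969/37405·(0.976900+0.931700+0.928800))/(1+969/37405) = 9031/10000 ≈ 0.903100
step 5 [5y] swap r/1=1169/46236: DF=(1 − 1169/46236·(0.976900+0.931700+0.928800+0.903100))/(1+1169/46236) = 8831/10000 ≈ 0.883100
step 6 [6y] bond c/1=7/400: DF=(3887751/4000000 − 7/400·(0.976900+0.931700+0.928800+0.903100+0.883100))/(1+7/400) = 8757/10000 ≈ 0.875700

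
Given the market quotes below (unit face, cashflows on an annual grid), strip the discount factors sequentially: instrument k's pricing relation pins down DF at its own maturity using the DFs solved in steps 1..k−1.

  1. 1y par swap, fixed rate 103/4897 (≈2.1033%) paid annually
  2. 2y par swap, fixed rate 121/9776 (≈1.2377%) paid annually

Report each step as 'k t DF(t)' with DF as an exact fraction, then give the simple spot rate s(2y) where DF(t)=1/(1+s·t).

1 1 4897/5000
2 2 4879/5000
s(2y) = (1/(4879/5000) − 1)/(2) = 121/9758 ≈ 1.2400%

step 1 [1y] swap r/1=103/4897: DF=(1 − 103/4897·(0))/(1+103/4897) = 4897/5000 ≈ 0.979400
step 2 [2y] swap r/1=121/9776: DF=(1 − 121/9776·(0.979400))/(1+121/9776) = 4879/5000 ≈ 0.975800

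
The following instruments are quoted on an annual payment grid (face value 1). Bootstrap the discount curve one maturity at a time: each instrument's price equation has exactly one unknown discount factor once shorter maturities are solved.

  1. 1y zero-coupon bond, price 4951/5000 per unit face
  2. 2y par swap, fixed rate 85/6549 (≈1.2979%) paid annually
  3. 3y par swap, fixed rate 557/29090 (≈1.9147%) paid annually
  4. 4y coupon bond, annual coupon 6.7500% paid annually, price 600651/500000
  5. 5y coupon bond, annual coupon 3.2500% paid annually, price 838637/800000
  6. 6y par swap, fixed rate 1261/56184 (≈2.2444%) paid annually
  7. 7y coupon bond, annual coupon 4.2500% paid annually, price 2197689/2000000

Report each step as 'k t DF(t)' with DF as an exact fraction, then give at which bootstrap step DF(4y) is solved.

1 1 4951/5000
2 2 1949/2000
3 3 9443/10000
4 4 4707/5000
5 5 8941/10000
6 6 8739/10000
7 7 33/40
DF(4y) is solved at step 4

step 1 [1y] zero: DF = P = 4951/5000 ≈ 0.990200
step 2 [2y] swap r/1=85/6549: DF=(1 − 85/6549·(0.990200))/(1+85/6549) = 1949/2000 ≈ 0.974500
step 3 [3y] swap r/1=557/29090: DF=(1 − 557/29090·(0.990200+0.974500))/(1+557/29090) = 9443/10000 ≈ 0.944300
step 4 [4y] bond c/1=27/400: DF=(600651/500000 − 27/400·(0.990200+0.974500+0.944300))/(1+27/400) = 4707/5000 ≈ 0.941400
step 5 [5y] bond c/1=13/400: DF=(838637/800000 − 13/400·(0.990200+0.974500+0.944300+0.941400))/(1+13/400) = 8941/10000 ≈ 0.894100
step 6 [6y] swap r/1=1261/56184: DF=(1 − 1261/56184·(0.990200+0.974500+0.944300+0.941400+0.894100))/(1+1261/56184) = 8739/10000 ≈ 0.873900
step 7 [7y] bond c/1=17/400: DF=(2197689/2000000 − 17/400·(0.990200+0.974500+0.944300+0.941400+0.894100+0.873900))/(1+17/400) = 33/40 ≈ 0.825000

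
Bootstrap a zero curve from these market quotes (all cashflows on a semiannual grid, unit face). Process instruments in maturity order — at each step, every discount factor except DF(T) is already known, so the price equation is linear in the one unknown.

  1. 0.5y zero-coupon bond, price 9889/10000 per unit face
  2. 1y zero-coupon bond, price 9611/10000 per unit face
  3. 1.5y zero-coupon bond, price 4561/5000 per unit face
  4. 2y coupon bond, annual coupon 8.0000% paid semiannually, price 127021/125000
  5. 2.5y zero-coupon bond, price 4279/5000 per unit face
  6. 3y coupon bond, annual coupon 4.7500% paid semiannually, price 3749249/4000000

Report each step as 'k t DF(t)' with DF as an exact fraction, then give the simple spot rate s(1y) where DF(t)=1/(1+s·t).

step 1 [0.5y] zero: DF = P = 9889/10000 ≈ 0.988900
step 2 [1y] zero: DF = P = 9611/10000 ≈ 0.961100
step 3 [1.5y] zero: DF = P = 4561/5000 ≈ 0.912200
step 4 [2y] bond c/2=1/25: DF=(127021/125000 − 1/25·(0.988900+0.961100+0.912200))/(1+1/25) = 867/1000 ≈ 0.867000
step 5 [2.5y] zero: DF = P = 4279/5000 ≈ 0.855800
step 6 [3y] bond c/2=19/800: DF=(3749249/4000000 − 19/800·(0.988900+0.961100+0.912200+0.867000+0.855800))/(1+19/800) = 2023/2500 ≈ 0.809200

1 1/2 9889/10000
2 1 9611/10000
3 3/2 4561/5000
4 2 867/1000
5 5/2 4279/5000
6 3 2023/2500
s(1y) = (1/(9611/10000) − 1)/(1) = 389/9611 ≈ 4.0474%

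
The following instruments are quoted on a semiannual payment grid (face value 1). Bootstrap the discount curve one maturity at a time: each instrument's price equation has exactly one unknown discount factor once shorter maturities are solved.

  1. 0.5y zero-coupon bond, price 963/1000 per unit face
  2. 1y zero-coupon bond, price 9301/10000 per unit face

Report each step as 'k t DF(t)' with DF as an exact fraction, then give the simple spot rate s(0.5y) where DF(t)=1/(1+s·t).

step 1 [0.5y] zero: DF = P = 963/1000 ≈ 0.963000
step 2 [1y] zero: DF = P = 9301/10000 ≈ 0.930100

1 1/2 963/1000
2 1 9301/10000
s(0.5y) = (1/(963/1000) − 1)/(1/2) = 74/963 ≈ 7.6843%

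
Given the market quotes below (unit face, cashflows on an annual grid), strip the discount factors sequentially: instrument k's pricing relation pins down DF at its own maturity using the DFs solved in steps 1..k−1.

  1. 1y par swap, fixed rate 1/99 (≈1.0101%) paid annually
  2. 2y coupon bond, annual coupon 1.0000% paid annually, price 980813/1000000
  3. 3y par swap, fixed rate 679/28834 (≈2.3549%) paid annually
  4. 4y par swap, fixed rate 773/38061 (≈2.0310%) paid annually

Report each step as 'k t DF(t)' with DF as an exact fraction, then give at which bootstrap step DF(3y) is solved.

1 1 99/100
2 2 9613/10000
3 3 9321/10000
4 4 9227/10000
DF(3y) is solved at step 3

step 1 [1y] swap r/1=1/99: DF=(1 − 1/99·(0))/(1+1/99) = 99/100 ≈ 0.990000
step 2 [2y] bond c/1=1/100: DF=(980813/1000000 − 1/100·(0.990000))/(1+1/100) = 9613/10000 ≈ 0.961300
step 3 [3y] swap r/1=679/28834: DF=(1 − 679/28834·(0.990000+0.961300))/(1+679/28834) = 9321/10000 ≈ 0.932100
step 4 [4y] swap r/1=773/38061: DF=(1 − 773/38061·(0.990000+0.961300+0.932100))/(1+773/38061) = 9227/10000 ≈ 0.922700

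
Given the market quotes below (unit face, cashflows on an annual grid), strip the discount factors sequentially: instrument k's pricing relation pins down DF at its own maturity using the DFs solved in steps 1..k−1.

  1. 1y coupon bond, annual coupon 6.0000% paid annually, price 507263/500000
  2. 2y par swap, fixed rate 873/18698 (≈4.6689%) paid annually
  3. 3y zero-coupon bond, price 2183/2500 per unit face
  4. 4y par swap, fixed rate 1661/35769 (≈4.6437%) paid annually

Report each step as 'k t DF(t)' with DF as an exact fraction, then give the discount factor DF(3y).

step 1 [1y] bond c/1=3/50: DF=(507263/500000 − 3/50·(0))/(1+3/50) = 9571/10000 ≈ 0.957100
step 2 [2y] swap r/1=873/18698: DF=(1 − 873/18698·(0.957100))/(1+873/18698) = 9127/10000 ≈ 0.912700
step 3 [3y] zero: DF = P = 2183/2500 ≈ 0.873200
step 4 [4y] swap r/1=1661/35769: DF=(1 − 1661/35769·(0.957100+0.912700+0.873200))/(1+1661/35769) = 8339/10000 ≈ 0.833900

1 1 9571/10000
2 2 9127/10000
3 3 2183/2500
4 4 8339/10000
DF(3y) = 2183/2500 ≈ 0.873200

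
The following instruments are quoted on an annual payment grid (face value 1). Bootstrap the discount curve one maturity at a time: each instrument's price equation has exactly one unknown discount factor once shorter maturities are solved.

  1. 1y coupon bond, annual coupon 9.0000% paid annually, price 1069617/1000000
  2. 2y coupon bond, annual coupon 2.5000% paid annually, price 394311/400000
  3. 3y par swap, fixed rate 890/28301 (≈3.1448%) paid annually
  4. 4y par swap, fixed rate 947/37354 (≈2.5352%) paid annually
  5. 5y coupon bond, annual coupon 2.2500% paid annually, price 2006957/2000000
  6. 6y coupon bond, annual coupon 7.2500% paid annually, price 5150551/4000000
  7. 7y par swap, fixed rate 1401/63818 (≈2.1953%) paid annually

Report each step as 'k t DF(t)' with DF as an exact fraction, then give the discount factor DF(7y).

step 1 [1y] bond c/1=9/100: DF=(1069617/1000000 − 9/100·(0))/(1+9/100) = 9813/10000 ≈ 0.981300
step 2 [2y] bond c/1=1/40: DF=(394311/400000 − 1/40·(0.981300))/(1+1/40) = 4689/5000 ≈ 0.937800
step 3 [3y] swap r/1=890/28301: DF=(1 − 890/28301·(0.981300+0.937800))/(1+890/28301) = 911/1000 ≈ 0.911000
step 4 [4y] swap r/1=947/37354: DF=(1 − 947/37354·(0.981300+0.937800+0.911000))/(1+947/37354) = 9053/10000 ≈ 0.905300
step 5 [5y] bond c/1=9/400: DF=(2006957/2000000 − 9/400·(0.981300+0.937800+0.911000+0.905300))/(1+9/400) = 562/625 ≈ 0.899200
step 6 [6y] bond c/1=29/400: DF=(5150551/4000000 − 29/400·(0.981300+0.937800+0.911000+0.905300+0.899200))/(1+29/400) = 8873/10000 ≈ 0.887300
step 7 [7y] swap r/1=1401/63818: DF=(1 − 1401/63818·(0.981300+0.937800+0.911000+0.905300+0.899200+0.887300))/(1+1401/63818) = 8599/10000 ≈ 0.859900

1 1 9813/10000
2 2 4689/5000
3 3 911/1000
4 4 9053/10000
5 5 562/625
6 6 8873/10000
7 7 8599/10000
DF(7y) = 8599/10000 ≈ 0.859900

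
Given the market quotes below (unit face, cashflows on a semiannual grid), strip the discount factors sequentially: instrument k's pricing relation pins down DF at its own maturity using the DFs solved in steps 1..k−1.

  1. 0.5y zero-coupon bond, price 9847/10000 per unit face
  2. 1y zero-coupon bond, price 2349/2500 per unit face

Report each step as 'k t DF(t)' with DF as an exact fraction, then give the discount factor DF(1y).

1 1/2 9847/10000
2 1 2349/2500
DF(1y) = 2349/2500 ≈ 0.939600

step 1 [0.5y] zero: DF = P = 9847/10000 ≈ 0.984700
step 2 [1y] zero: DF = P = 2349/2500 ≈ 0.939600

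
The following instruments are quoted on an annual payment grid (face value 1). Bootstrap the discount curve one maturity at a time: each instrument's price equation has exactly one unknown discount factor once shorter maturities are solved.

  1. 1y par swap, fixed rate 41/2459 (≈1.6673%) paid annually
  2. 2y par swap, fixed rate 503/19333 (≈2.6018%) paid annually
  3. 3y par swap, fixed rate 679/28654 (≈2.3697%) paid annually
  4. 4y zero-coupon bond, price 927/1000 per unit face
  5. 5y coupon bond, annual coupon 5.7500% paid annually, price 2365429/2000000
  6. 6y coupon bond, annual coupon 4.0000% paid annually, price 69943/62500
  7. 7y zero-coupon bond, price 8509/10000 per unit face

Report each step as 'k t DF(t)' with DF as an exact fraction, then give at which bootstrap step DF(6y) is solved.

1 1 2459/2500
2 2 9497/10000
3 3 9321/10000
4 4 927/1000
5 5 4561/5000
6 6 8951/10000
7 7 8509/10000
DF(6y) is solved at step 6

step 1 [1y] swap r/1=41/2459: DF=(1 − 41/2459·(0))/(1+41/2459) = 2459/2500 ≈ 0.983600
step 2 [2y] swap r/1=503/19333: DF=(1 − 503/19333·(0.983600))/(1+503/19333) = 9497/10000 ≈ 0.949700
step 3 [3y] swap r/1=679/28654: DF=(1 − 679/28654·(0.983600+0.949700))/(1+679/28654) = 9321/10000 ≈ 0.932100
step 4 [4y] zero: DF = P = 927/1000 ≈ 0.927000
step 5 [5y] bond c/1=23/400: DF=(2365429/2000000 − 23/400·(0.983600+0.949700+0.932100+0.927000))/(1+23/400) = 4561/5000 ≈ 0.912200
step 6 [6y] bond c/1=1/25: DF=(69943/62500 − 1/25·(0.983600+0.949700+0.932100+0.927000+0.912200))/(1+1/25) = 8951/10000 ≈ 0.895100
step 7 [7y] zero: DF = P = 8509/10000 ≈ 0.850900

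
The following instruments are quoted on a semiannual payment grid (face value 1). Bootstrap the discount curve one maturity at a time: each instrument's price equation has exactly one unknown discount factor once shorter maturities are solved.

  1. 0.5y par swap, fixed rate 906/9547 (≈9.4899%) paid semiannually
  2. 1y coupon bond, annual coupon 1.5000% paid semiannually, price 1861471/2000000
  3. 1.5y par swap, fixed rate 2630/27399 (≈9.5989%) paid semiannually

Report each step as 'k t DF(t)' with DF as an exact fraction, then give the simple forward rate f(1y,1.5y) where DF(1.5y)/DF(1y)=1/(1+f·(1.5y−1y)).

step 1 [0.5y] swap r/2=453/9547: DF=(1 − 453/9547·(0))/(1+453/9547) = 9547/10000 ≈ 0.954700
step 2 [1y] bond c/2=3/400: DF=(1861471/2000000 − 3/400·(0.954700))/(1+3/400) = 9167/10000 ≈ 0.916700
step 3 [1.5y] swap r/2=1315/27399: DF=(1 − 1315/27399·(0.954700+0.916700))/(1+1315/27399) = 1737/2000 ≈ 0.868500

1 1/2 9547/10000
2 1 9167/10000
3 3/2 1737/2000
f(1y,1.5y) = ((9167/10000)/(1737/2000) − 1)/(1/2) = 964/8685 ≈ 11.0996%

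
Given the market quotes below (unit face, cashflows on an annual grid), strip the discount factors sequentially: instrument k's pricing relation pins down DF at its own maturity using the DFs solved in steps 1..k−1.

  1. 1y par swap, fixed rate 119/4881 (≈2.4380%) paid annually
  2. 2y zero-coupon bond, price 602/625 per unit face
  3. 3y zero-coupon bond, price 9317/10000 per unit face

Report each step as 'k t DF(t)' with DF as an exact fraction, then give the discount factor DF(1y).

1 1 4881/5000
2 2 602/625
3 3 9317/10000
DF(1y) = 4881/5000 ≈ 0.976200

step 1 [1y] swap r/1=119/4881: DF=(1 − 119/4881·(0))/(1+119/4881) = 4881/5000 ≈ 0.976200
step 2 [2y] zero: DF = P = 602/625 ≈ 0.963200
step 3 [3y] zero: DF = P = 9317/10000 ≈ 0.931700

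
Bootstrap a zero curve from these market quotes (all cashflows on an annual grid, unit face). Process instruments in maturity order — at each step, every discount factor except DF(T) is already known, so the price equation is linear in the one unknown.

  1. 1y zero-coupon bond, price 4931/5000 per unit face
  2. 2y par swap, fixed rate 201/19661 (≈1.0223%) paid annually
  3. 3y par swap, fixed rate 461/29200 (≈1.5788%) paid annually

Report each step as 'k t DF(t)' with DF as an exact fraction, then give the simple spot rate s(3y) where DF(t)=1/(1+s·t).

step 1 [1y] zero: DF = P = 4931/5000 ≈ 0.986200
step 2 [2y] swap r/1=201/19661: DF=(1 − 201/19661·(0.986200))/(1+201/19661) = 9799/10000 ≈ 0.979900
step 3 [3y] swap r/1=461/29200: DF=(1 − 461/29200·(0.986200+0.979900))/(1+461/29200) = 9539/10000 ≈ 0.953900

1 1 4931/5000
2 2 9799/10000
3 3 9539/10000
s(3y) = (1/(9539/10000) − 1)/(3) = 461/28617 ≈ 1.6109%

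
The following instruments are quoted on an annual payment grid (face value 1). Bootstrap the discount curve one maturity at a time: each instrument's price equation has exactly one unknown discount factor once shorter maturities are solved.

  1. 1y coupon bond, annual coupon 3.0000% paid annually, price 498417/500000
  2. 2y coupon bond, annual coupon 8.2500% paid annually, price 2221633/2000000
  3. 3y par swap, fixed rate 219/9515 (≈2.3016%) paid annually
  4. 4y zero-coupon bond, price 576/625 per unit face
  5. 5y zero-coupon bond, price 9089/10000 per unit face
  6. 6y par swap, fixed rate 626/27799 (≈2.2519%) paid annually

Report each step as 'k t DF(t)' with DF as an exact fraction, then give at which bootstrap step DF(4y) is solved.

1 1 4839/5000
2 2 2381/2500
3 3 9343/10000
4 4 576/625
5 5 9089/10000
6 6 2187/2500
DF(4y) is solved at step 4

step 1 [1y] bond c/1=3/100: DF=(498417/500000 − 3/100·(0))/(1+3/100) = 4839/5000 ≈ 0.967800
step 2 [2y] bond c/1=33/400: DF=(2221633/2000000 − 33/400·(0.967800))/(1+33/400) = 2381/2500 ≈ 0.952400
step 3 [3y] swap r/1=219/9515: DF=(1 − 219/9515·(0.967800+0.952400))/(1+219/9515) = 9343/10000 ≈ 0.934300
step 4 [4y] zero: DF = P = 576/625 ≈ 0.921600
step 5 [5y] zero: DF = P = 9089/10000 ≈ 0.908900
step 6 [6y] swap r/1=626/27799: DF=(1 − 626/27799·(0.967800+0.952400+0.934300+0.921600+0.908900))/(1+626/27799) = 2187/2500 ≈ 0.874800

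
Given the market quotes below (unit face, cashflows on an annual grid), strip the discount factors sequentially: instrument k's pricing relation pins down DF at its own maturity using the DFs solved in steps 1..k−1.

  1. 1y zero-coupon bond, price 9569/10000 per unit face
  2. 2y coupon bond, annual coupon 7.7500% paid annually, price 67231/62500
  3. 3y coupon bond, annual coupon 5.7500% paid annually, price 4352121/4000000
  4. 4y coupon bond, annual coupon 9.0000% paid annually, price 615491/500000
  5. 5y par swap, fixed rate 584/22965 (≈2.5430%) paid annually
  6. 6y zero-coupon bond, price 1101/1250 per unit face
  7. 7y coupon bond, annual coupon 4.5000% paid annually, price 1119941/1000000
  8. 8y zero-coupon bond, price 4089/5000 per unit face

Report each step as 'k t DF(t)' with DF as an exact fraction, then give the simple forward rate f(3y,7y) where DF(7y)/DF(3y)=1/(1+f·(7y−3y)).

1 1 9569/10000
2 2 1859/2000
3 3 9263/10000
4 4 8971/10000
5 5 552/625
6 6 1101/1250
7 7 209/250
8 8 4089/5000
f(3y,7y) = ((9263/10000)/(209/250) − 1)/(4) = 903/33440 ≈ 2.7004%

step 1 [1y] zero: DF = P = 9569/10000 ≈ 0.956900
step 2 [2y] bond c/1=31/400: DF=(67231/62500 − 31/400·(0.956900))/(1+31/400) = 1859/2000 ≈ 0.929500
step 3 [3y] bond c/1=23/400: DF=(4352121/4000000 − 23/400·(0.956900+0.929500))/(1+23/400) = 9263/10000 ≈ 0.926300
step 4 [4y] bond c/1=9/100: DF=(615491/500000 − 9/100·(0.956900+0.929500+0.926300))/(1+9/100) = 8971/10000 ≈ 0.897100
step 5 [5y] swap r/1=584/22965: DF=(1 − 584/22965·(0.956900+0.929500+0.926300+0.897100))/(1+584/22965) = 552/625 ≈ 0.883200
step 6 [6y] zero: DF = P = 1101/1250 ≈ 0.880800
step 7 [7y] bond c/1=9/200: DF=(1119941/1000000 − 9/200·(0.956900+0.929500+0.926300+0.897100+0.883200+0.880800))/(1+9/200) = 209/250 ≈ 0.836000
step 8 [8y] zero: DF = P = 4089/5000 ≈ 0.817800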